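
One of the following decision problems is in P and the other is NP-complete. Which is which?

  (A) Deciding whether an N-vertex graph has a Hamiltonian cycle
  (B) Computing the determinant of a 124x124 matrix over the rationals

(A) is NP-complete: one of Karp's 21 NP-complete problems.
(B) is P: Gaussian elimination runs in O(n^3).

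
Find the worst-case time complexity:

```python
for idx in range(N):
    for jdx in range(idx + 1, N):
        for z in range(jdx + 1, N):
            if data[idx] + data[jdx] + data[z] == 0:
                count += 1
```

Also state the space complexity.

Time complexity: O(n^3).
Space complexity: O(1).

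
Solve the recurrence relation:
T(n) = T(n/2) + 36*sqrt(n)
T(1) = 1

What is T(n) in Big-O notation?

Each level contributes sqrt(n/2^k). Geometric series with ratio 1/sqrt(2) < 1 sums to O(sqrt(n)).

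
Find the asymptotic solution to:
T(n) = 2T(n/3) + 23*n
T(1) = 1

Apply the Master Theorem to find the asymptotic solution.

a=2, b=3, f(n)=23*n. log_3(2) = 0.6309 < 1. Case 3: T(n) = O(n).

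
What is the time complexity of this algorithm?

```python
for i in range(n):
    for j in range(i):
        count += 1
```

Time complexity: O(n^2).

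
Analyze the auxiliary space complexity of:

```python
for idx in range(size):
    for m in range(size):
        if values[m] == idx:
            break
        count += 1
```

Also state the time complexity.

Space complexity: O(1).
Only a constant amount of auxiliary storage is used; nothing grows with n.
Time complexity: O(n^2).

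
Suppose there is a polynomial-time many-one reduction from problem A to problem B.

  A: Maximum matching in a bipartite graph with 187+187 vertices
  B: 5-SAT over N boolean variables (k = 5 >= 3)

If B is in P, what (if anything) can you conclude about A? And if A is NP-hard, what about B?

A poly-time reduction A <=_p B means any A-instance can be transformed to a B-instance in poly time.
If B is in P: compose the reduction with B's poly-time algorithm to solve A in poly time, so A is in P.
If A is NP-hard: every NP problem reduces to A, which reduces to B; composing reductions, every NP problem reduces to B, so B is NP-hard.
(Here in fact A is P and B is NP-complete.)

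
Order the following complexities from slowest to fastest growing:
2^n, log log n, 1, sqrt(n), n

Ordered by growth rate: 1 < log log n < sqrt(n) < n < 2^n.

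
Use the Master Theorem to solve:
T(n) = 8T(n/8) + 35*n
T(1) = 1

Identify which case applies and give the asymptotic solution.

a=8, b=8, f(n)=35*n.
log_8(8) = 1, so n^(log_b(a)) = n.
f(n) = Theta(n), so Case 2 applies.
T(n) = Theta(n log n).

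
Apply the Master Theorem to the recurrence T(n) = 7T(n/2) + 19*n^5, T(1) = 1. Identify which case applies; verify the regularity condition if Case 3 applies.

a=7, b=2, f(n)=19*n^5.
log_2(7) = 2.807 < 5.
f(n) = Omega(n^(2.807+epsilon)) for some epsilon > 0, so Case 3 is the candidate.
Regularity: a*f(n/b) = 7*19*(n/2)^5 = (7/32)*19*n^5 <= c*f(n) with c = 7/32 < 1. Satisfied.
Case 3: T(n) = Theta(n^5).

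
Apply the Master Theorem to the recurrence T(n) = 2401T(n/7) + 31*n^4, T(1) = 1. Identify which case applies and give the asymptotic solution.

a=2401, b=7, f(n)=31*n^4.
log_7(2401) = 4, so n^(log_b(a)) = n^4.
f(n) = Theta(n^4), so Case 2 applies.
T(n) = Theta(n^4 log n).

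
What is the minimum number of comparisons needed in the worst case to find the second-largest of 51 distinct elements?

Lower bound: finding the max needs 51-1 comparisons. By the adversary weight-doubling argument, the max must personally win >= ceil(log_2(51)) = 6 comparisons; the 2nd-largest is among those 6 losers, needing 6-1 more comparisons. Total >= 51-1 + 6-1 = 55. A balanced knockout tournament achieves this.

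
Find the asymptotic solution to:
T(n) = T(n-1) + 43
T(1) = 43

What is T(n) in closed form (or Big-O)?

Unrolling: T(n) = T(n-1) + 43 = T(n-2) + 2*43 = ... = T(1) + (n-1)*43 = 43 + (n-1)*43 = 43n.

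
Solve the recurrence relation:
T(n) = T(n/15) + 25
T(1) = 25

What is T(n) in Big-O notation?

Each step divides n by 15 and adds 25. After log_15(n) steps, T(n) = O(log n).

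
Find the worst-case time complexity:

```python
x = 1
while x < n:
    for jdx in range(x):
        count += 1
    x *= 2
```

Time complexity: O(n).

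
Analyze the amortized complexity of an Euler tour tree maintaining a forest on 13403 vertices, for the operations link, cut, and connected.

An Euler tour tree stores each tree's Euler tour as a balanced BST keyed by tour position. On 13403 vertices: link concatenates two tours via O(1) splits/joins of size <= 2*13403 (O(log n)); cut splits the tour at the two occurrences of the edge (O(log n)); connected compares BST roots (O(log n) to find the root). All O(log n) amortized.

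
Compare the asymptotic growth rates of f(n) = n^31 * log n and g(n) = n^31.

f(n) = n^31 * log n grows faster: extra log n factor -> infinity.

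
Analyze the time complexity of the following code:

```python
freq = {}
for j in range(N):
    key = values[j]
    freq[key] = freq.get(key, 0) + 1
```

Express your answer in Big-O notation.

Time complexity: O(n).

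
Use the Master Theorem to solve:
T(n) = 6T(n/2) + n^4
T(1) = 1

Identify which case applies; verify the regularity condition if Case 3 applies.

a=6, b=2, f(n)=n^4.
log_2(6) = 2.585 < 4.
f(n) = Omega(n^(2.585+epsilon)) for some epsilon > 0, so Case 3 is the candidate.
Regularity: a*f(n/b) = 6*1*(n/2)^4 = (6/16)*1*n^4 <= c*f(n) with c = 6/16 < 1. Satisfied.
Case 3: T(n) = Theta(n^4).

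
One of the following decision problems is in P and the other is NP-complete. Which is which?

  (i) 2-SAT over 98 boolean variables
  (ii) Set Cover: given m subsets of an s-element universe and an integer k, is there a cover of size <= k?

(i) is P: 2-SAT is solvable in linear time via implication-graph SCCs.
(ii) is NP-complete: one of Karp's 21 NP-complete problems (with k part of the input).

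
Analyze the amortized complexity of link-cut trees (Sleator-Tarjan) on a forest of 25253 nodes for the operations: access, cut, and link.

Link-cut trees represent the forest using splay trees over preferred paths. With potential Phi = sum over nodes of log(size of virtual subtree), each access on 25253 nodes is O(log 25253) = O(log n) amortized by the splay-tree access lemma. Cut and link are O(1) plus one access.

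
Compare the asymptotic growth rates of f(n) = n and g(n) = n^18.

g(n) = n^18 grows faster: n^18/n = n^17 -> infinity.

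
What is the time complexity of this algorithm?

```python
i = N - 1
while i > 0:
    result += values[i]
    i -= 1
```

Time complexity: O(n).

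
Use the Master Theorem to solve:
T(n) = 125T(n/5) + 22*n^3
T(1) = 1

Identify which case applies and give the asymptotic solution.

a=125, b=5, f(n)=22*n^3.
log_5(125) = 3, so n^(log_b(a)) = n^3.
f(n) = Theta(n^3), so Case 2 applies.
T(n) = Theta(n^3 log n).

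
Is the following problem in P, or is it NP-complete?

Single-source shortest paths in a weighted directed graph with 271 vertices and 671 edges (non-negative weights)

This problem is in P: Dijkstra's algorithm runs in O((V+E) log V).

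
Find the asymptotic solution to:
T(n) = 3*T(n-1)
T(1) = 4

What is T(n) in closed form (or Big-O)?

Each step multiplies by 3. T(n) = T(1)*3^(n-1) = 4*3^(n-1).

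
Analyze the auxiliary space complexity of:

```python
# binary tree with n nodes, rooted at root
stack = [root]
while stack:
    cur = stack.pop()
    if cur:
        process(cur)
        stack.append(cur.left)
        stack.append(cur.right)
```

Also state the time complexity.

Space complexity: O(n).
Auxiliary storage grows linearly with the input size n in the worst case.
Time complexity: O(n).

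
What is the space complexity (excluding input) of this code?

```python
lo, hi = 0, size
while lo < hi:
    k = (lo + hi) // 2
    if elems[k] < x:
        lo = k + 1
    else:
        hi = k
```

Space complexity: O(1).
Only a constant amount of auxiliary storage is used; nothing grows with n.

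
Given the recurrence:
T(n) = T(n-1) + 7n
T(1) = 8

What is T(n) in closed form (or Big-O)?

Unrolling: T(n) = 8 + 7*(2 + 3 + ... + n) = 8 + 7*(n(n+1)/2 - 1) = O(n^2).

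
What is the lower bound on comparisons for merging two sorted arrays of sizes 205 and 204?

Adversary argument: with sizes 205 and 204 (differing by at most 1), interleave the two arrays so that every consecutive pair in the output comes from different inputs. Then each of the 408 adjacent output pairs must be directly compared, or the algorithm cannot determine their relative order. So 408 comparisons are necessary; standard merge achieves this.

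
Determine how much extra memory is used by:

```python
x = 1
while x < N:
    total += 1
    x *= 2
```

Space complexity: O(1).
Only a constant amount of auxiliary storage is used; nothing grows with n.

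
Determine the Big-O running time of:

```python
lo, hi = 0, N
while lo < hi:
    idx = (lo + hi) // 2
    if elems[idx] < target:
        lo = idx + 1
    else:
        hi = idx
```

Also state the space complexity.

Time complexity: O(log n).
Space complexity: O(1).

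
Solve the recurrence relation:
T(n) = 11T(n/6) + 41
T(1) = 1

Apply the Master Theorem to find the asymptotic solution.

a=11, b=6, f(n)=41. log_6(11) = 1.338. Case 1 of Master Theorem: T(n) = O(n^1.338).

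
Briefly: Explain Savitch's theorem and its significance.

Savitch's theorem states that NSPACE(f(n)) is contained in DSPACE(f(n)^2) for f(n) >= log n. In particular, NPSPACE = PSPACE, meaning nondeterminism does not significantly help for space-bounded computation. This contrasts with time, where we do not know if P = NP.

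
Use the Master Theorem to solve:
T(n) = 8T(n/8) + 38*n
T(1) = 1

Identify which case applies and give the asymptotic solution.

a=8, b=8, f(n)=38*n.
log_8(8) = 1, so n^(log_b(a)) = n.
f(n) = Theta(n), so Case 2 applies.
T(n) = Theta(n log n).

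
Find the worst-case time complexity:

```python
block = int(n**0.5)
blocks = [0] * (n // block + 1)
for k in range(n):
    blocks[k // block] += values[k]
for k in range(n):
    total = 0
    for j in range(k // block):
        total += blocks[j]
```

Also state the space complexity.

Time complexity: O(n * sqrt(n)).
Space complexity: O(sqrt(n)).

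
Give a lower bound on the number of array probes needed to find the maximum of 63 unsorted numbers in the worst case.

Adversary: any unprobed cell could hold a value larger than everything seen so far. If fewer than 63 cells are probed, the adversary places the max in an unprobed cell. So all 63 cells must be examined; together with 63-1 comparisons this is tight.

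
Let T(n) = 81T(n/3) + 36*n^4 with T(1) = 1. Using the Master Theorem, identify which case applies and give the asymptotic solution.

a=81, b=3, f(n)=36*n^4.
log_3(81) = 4, so n^(log_b(a)) = n^4.
f(n) = Theta(n^4), so Case 2 applies.
T(n) = Theta(n^4 log n).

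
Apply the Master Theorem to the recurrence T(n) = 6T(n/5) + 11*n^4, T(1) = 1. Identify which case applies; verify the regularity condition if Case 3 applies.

a=6, b=5, f(n)=11*n^4.
log_5(6) = 1.113 < 4.
f(n) = Omega(n^(1.113+epsilon)) for some epsilon > 0, so Case 3 is the candidate.
Regularity: a*f(n/b) = 6*11*(n/5)^4 = (6/625)*11*n^4 <= c*f(n) with c = 6/625 < 1. Satisfied.
Case 3: T(n) = Theta(n^4).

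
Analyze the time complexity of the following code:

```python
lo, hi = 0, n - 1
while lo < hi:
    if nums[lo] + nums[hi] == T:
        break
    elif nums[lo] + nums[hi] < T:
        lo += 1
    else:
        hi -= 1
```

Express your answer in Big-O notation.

Time complexity: O(n).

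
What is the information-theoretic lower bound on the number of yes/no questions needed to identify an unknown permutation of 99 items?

There are 99! = 933262154439441526816992388562667004907159682643816214685929638952175999932299156089414639761565182862536979208272237582511852109168640000000000000000000000 permutations. Each yes/no question gives at most 1 bit, so at least ceil(log_2(933262154439441526816992388562667004907159682643816214685929638952175999932299156089414639761565182862536979208272237582511852109168640000000000000000000000)) = 519 questions are needed.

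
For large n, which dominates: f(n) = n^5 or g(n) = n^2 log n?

f(n) = n^5 grows faster: n^5 / (n^2 log n) = n^3/log n -> infinity.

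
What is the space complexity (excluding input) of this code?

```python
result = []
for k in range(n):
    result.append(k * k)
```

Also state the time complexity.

Space complexity: O(n).
Auxiliary storage grows linearly with the input size n in the worst case.
Time complexity: O(n).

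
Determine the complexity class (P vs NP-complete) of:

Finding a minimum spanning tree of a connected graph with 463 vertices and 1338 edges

This problem is in P: Kruskal's / Prim's algorithms run in polynomial time.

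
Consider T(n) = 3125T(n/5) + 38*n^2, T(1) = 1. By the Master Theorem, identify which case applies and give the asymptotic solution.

a=3125, b=5, f(n)=38*n^2.
log_5(3125) = 5 > 2.
Since f(n) = O(n^2) is polynomially smaller than n^5, Case 1 applies.
T(n) = Theta(n^5).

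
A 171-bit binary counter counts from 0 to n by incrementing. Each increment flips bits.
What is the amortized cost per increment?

Bit i flips every 2^i increments. Total flips over n increments: sum_{i=0}^{171} n/2^i < 2n. Amortized cost: 2n/n = O(1).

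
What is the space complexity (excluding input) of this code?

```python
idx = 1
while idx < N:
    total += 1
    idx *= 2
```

Space complexity: O(1).
Only a constant amount of auxiliary storage is used; nothing grows with n.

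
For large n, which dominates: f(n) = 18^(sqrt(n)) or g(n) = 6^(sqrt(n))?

f(n) = 18^(sqrt(n)) grows faster: ratio is (18/6)^(sqrt(n)) -> infinity since 18/6 > 1.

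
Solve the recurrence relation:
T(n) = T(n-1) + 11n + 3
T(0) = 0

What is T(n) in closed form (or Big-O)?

Dominant term in sum is 11*sum(i, i=1..n) = 11*n*(n+1)/2 = O(n^2).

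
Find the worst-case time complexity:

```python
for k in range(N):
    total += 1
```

Time complexity: O(n).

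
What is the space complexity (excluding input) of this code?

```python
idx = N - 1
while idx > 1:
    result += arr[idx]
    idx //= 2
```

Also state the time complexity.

Space complexity: O(1).
Only a constant amount of auxiliary storage is used; nothing grows with n.
Time complexity: O(log n).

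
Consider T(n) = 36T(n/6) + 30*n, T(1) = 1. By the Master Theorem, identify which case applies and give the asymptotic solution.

a=36, b=6, f(n)=30*n.
log_6(36) = 2 > 1.
Since f(n) = O(n^1) is polynomially smaller than n^2, Case 1 applies.
T(n) = Theta(n^2).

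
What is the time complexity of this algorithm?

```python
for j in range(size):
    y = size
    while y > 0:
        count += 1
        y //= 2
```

Time complexity: O(n log n).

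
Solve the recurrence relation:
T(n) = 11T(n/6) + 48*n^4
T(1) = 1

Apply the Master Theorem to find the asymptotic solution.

a=11, b=6, f(n)=48*n^4. log_6(11) = 1.338 < 4. Case 3: T(n) = O(n^4).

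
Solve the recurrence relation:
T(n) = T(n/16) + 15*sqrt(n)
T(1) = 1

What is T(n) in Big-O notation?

Each level contributes sqrt(n/16^k). Geometric series with ratio 1/sqrt(16) < 1 sums to O(sqrt(n)).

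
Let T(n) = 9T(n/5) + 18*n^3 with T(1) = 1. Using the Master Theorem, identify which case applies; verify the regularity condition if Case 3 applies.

a=9, b=5, f(n)=18*n^3.
log_5(9) = 1.365 < 3.
f(n) = Omega(n^(1.365+epsilon)) for some epsilon > 0, so Case 3 is the candidate.
Regularity: a*f(n/b) = 9*18*(n/5)^3 = (9/125)*18*n^3 <= c*f(n) with c = 9/125 < 1. Satisfied.
Case 3: T(n) = Theta(n^3).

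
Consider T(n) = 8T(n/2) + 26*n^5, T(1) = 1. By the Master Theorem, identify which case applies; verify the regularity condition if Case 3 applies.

a=8, b=2, f(n)=26*n^5.
log_2(8) = 3 < 5.
f(n) = Omega(n^(3+epsilon)) for some epsilon > 0, so Case 3 is the candidate.
Regularity: a*f(n/b) = 8*26*(n/2)^5 = (8/32)*26*n^5 <= c*f(n) with c = 8/32 < 1. Satisfied.
Case 3: T(n) = Theta(n^5).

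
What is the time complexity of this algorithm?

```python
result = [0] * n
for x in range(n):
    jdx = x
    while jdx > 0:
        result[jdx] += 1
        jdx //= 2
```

Time complexity: O(n log n).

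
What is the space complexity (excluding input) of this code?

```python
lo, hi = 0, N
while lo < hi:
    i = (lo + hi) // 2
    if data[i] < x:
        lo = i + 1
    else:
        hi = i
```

Space complexity: O(1).
Only a constant amount of auxiliary storage is used; nothing grows with n.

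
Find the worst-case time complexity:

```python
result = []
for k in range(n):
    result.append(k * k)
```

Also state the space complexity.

Time complexity: O(n).
Space complexity: O(n).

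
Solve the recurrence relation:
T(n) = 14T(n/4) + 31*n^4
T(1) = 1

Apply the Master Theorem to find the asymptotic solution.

a=14, b=4, f(n)=31*n^4. log_4(14) = 1.904 < 4. Case 3: T(n) = O(n^4).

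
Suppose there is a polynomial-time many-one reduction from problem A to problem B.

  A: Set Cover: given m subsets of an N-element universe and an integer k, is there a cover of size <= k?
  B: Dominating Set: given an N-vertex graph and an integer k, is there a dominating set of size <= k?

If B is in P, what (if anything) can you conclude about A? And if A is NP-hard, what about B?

A poly-time reduction A <=_p B means any A-instance can be transformed to a B-instance in poly time.
If B is in P: compose the reduction with B's poly-time algorithm to solve A in poly time, so A is in P.
If A is NP-hard: every NP problem reduces to A, which reduces to B; composing reductions, every NP problem reduces to B, so B is NP-hard.
(Here in fact A is NP-complete and B is NP-complete.)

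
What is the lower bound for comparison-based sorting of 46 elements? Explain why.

A comparison-based sorting algorithm corresponds to a decision tree. With 46! possible permutations, the tree has 46! leaves. The height is at least log_2(46!) = Omega(n log n) by Stirling's approximation.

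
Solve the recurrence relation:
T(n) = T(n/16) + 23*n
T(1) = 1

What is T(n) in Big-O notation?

Geometric series: 23*n*(1 + 1/16 + 1/16^2 + ...) = O(n). T(n) = O(n).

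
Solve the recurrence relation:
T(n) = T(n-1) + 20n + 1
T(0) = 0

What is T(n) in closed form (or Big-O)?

Dominant term in sum is 20*sum(i, i=1..n) = 20*n*(n+1)/2 = O(n^2).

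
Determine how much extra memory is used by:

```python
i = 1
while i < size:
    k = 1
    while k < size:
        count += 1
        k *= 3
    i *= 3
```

Space complexity: O(1).
Only a constant amount of auxiliary storage is used; nothing grows with n.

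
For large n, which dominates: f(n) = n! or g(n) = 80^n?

f(n) = n! grows faster: n!/80^n -> infinity by Stirling.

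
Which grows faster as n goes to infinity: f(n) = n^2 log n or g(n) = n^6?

g(n) = n^6 grows faster: n^6 / (n^2 log n) = n^4/log n -> infinity.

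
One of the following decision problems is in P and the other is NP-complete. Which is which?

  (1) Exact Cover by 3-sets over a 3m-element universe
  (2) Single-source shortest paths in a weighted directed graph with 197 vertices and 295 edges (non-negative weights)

(1) is NP-complete: one of Karp's 21 NP-complete problems.
(2) is P: Dijkstra's algorithm runs in O((V+E) log V).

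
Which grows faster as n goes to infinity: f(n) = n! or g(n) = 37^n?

f(n) = n! grows faster: n!/37^n -> infinity by Stirling.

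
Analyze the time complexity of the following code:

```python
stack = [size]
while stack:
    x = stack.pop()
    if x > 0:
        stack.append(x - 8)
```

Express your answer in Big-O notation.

Time complexity: O(n).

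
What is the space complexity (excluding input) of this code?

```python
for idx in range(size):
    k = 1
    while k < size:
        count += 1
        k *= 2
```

Space complexity: O(1).
Only a constant amount of auxiliary storage is used; nothing grows with n.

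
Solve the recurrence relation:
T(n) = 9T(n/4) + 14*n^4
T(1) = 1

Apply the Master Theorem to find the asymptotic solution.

a=9, b=4, f(n)=14*n^4. log_4(9) = 1.585 < 4. Case 3: T(n) = O(n^4).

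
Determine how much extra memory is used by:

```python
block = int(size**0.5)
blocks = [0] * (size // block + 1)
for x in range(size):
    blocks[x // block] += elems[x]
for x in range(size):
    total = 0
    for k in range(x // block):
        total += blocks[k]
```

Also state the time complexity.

Space complexity: O(sqrt(n)).
Storage scales with sqrt(n).
Time complexity: O(n * sqrt(n)).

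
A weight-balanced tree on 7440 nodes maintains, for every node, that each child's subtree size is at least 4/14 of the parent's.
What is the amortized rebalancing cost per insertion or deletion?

With balance ratio 4/14, tree height is O(log_{14/4}(7440)) = O(log n). A rebalance at a node of size s costs O(s) but requires Omega(s) updates in that subtree to retrigger. Summed over the O(log n) ancestors of the touched leaf, amortized rebalancing is O(log n).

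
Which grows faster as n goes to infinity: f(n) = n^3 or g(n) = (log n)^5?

f(n) = n^3 grows faster: any positive polynomial dominates any polylog.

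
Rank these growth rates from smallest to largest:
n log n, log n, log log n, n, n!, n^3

Ordered by growth rate: log log n < log n < n < n log n < n^3 < n!.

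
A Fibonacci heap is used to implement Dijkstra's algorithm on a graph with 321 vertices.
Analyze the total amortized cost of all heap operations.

Dijkstra performs 321 insert, 321 extract-min, and at most E decrease-key operations. With Fibonacci heap: insert O(1) amortized, extract-min O(log n) amortized, decrease-key O(1) amortized. Total with n = 321: O(n * 1 + n * log n + E * 1) = O(n log n + E).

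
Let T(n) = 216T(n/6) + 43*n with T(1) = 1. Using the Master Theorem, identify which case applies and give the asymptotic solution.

a=216, b=6, f(n)=43*n.
log_6(216) = 3 > 1.
Since f(n) = O(n^1) is polynomially smaller than n^3, Case 1 applies.
T(n) = Theta(n^3).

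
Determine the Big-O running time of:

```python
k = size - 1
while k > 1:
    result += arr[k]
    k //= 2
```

Time complexity: O(log n).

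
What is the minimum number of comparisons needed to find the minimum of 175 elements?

Finding the minimum requires 174 comparisons, identical reasoning to finding the maximum. Each comparison eliminates one candidate.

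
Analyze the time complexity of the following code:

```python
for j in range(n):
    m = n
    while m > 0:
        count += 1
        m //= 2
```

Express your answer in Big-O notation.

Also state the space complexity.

Time complexity: O(n log n).
Space complexity: O(1).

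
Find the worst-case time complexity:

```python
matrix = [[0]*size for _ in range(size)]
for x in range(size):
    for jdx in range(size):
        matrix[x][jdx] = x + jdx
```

Time complexity: O(n^2).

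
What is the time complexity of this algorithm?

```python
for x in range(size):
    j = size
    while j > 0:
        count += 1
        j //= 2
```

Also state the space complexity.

Time complexity: O(n log n).
Space complexity: O(1).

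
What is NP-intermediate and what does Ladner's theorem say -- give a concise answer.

NP-intermediate problems are in NP but neither in P nor NP-complete (assuming P != NP). Ladner's theorem proves such problems exist if P != NP. Graph isomorphism and integer factoring are candidate NP-intermediate problems -- no polynomial algorithm is known, but no NP-completeness proof exists either.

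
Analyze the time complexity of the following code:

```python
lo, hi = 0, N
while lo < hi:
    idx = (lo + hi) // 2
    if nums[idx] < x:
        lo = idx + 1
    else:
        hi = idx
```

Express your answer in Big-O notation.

Time complexity: O(log n).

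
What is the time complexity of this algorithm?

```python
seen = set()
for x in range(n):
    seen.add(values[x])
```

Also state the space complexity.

Time complexity: O(n).
Space complexity: O(n).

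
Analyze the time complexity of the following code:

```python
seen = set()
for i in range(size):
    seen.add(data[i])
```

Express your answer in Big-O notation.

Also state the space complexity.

Time complexity: O(n).
Space complexity: O(n).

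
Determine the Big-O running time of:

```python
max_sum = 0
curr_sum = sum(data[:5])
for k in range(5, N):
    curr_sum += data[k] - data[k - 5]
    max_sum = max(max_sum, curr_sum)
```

Time complexity: O(n).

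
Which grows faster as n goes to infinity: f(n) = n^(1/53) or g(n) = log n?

f(n) = n^(1/53) grows faster: any positive power of n dominates log n.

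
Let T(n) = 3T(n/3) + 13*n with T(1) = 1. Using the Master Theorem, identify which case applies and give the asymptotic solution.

a=3, b=3, f(n)=13*n.
log_3(3) = 1, so n^(log_b(a)) = n.
f(n) = Theta(n), so Case 2 applies.
T(n) = Theta(n log n).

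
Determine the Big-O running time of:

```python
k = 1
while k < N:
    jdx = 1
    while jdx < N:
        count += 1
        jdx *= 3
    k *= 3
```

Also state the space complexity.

Time complexity: O(log^2 n).
Space complexity: O(1).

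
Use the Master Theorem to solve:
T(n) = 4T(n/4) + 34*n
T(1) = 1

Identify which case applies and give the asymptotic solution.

a=4, b=4, f(n)=34*n.
log_4(4) = 1, so n^(log_b(a)) = n.
f(n) = Theta(n), so Case 2 applies.
T(n) = Theta(n log n).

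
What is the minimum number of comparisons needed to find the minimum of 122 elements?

Finding the minimum requires 121 comparisons, identical reasoning to finding the maximum. Each comparison eliminates one candidate.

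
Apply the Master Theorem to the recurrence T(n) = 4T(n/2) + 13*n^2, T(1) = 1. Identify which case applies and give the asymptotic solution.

a=4, b=2, f(n)=13*n^2.
log_2(4) = 2, so n^(log_b(a)) = n^2.
f(n) = Theta(n^2), so Case 2 applies.
T(n) = Theta(n^2 log n).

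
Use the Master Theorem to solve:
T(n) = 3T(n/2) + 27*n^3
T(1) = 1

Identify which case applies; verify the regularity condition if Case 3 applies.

a=3, b=2, f(n)=27*n^3.
log_2(3) = 1.585 < 3.
f(n) = Omega(n^(1.585+epsilon)) for some epsilon > 0, so Case 3 is the candidate.
Regularity: a*f(n/b) = 3*27*(n/2)^3 = (3/8)*27*n^3 <= c*f(n) with c = 3/8 < 1. Satisfied.
Case 3: T(n) = Theta(n^3).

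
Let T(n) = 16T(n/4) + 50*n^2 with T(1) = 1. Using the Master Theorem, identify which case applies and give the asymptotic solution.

a=16, b=4, f(n)=50*n^2.
log_4(16) = 2, so n^(log_b(a)) = n^2.
f(n) = Theta(n^2), so Case 2 applies.
T(n) = Theta(n^2 log n).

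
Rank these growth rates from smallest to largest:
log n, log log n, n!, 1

Ordered by growth rate: 1 < log log n < log n < n!.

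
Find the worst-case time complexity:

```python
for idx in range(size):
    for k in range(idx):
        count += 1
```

Time complexity: O(n^2).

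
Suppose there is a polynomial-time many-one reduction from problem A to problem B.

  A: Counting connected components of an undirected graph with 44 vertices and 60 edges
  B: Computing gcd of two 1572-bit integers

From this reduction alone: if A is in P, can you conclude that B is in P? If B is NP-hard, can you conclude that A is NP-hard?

A poly-time reduction A <=_p B transfers tractability DOWN (B easy => A easy) and hardness UP (A hard => B hard), not the reverse.
From A in P, the reduction alone does NOT give B in P: any problem in P trivially reduces to SAT, yet SAT is not known to be in P.
From B NP-hard, the reduction alone does NOT give A NP-hard: again, easy problems reduce to hard ones.
(Here in fact A is P and B is P.)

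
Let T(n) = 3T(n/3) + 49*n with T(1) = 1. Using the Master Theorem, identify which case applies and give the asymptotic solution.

a=3, b=3, f(n)=49*n.
log_3(3) = 1, so n^(log_b(a)) = n.
f(n) = Theta(n), so Case 2 applies.
T(n) = Theta(n log n).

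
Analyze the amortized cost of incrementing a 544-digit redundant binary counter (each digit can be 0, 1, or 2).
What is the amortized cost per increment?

A redundant counter on 544 digits allows digit values 0, 1, 2. Increment adds 1 to the least significant digit and carries any 2 to a 0 plus +1 on the next digit. With potential Phi = (number of 2-digits), each increment does O(1) actual work plus a chain of carries, each of which decreases Phi by 1. Amortized O(1).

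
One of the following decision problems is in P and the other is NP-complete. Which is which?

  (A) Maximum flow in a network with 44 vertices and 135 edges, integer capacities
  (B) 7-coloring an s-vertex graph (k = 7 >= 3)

(A) is P: Edmonds-Karp / push-relabel run in polynomial time.
(B) is NP-complete: graph k-coloring for k>=3 is NP-complete by reduction from 3-SAT.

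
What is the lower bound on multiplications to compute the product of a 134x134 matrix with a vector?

A 134x134 matrix-vector product has 134 inner products of length 134. Output depends on all 134^2 = 17956 matrix entries. At least 17956 multiplications needed.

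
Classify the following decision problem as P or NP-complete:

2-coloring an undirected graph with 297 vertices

This problem is in P: 2-coloring is bipartiteness testing via BFS, O(V+E).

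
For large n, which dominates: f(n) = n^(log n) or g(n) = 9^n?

g(n) = 9^n grows faster: take logs: log(n^(log n)) = (log n)^2, log(9^n) = n log 9; n dominates (log n)^2.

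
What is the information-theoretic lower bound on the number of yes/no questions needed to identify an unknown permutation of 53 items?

There are 53! = 4274883284060025564298013753389399649690343788366813724672000000000000 permutations. Each yes/no question gives at most 1 bit, so at least ceil(log_2(4274883284060025564298013753389399649690343788366813724672000000000000)) = 232 questions are needed.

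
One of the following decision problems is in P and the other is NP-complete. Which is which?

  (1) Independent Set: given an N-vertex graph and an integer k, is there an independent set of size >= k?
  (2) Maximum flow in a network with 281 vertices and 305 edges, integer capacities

(1) is NP-complete: complement of Clique (with k part of the input).
(2) is P: Edmonds-Karp / push-relabel run in polynomial time.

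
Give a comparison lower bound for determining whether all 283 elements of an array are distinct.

In the algebraic decision-tree model, the YES region for element distinctness on 283 elements has 283! connected components (one per ordering). Ben-Or's theorem then gives a lower bound of Omega(log(n!)) = Omega(n log n).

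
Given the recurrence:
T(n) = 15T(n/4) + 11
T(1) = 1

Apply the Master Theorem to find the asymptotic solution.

a=15, b=4, f(n)=11. log_4(15) = 1.953. Case 1 of Master Theorem: T(n) = O(n^1.953).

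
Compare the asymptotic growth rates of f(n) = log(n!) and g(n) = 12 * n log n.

f(n) = log(n!) and g(n) = 12 * n log n are Theta of each other: Stirling: log(n!) = n log n - n + O(log n) = Theta(n log n); the constant 12 doesn't change the Theta class.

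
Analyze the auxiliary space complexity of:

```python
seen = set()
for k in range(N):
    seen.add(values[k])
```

Space complexity: O(n).
Auxiliary storage grows linearly with the input size n in the worst case.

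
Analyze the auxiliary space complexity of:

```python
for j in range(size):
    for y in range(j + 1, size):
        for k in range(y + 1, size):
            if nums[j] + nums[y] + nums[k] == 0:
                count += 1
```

Space complexity: O(1).
Only a constant amount of auxiliary storage is used; nothing grows with n.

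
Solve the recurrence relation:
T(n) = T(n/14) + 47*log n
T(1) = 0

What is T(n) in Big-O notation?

Each of the log_14(n) levels adds O(log n). T(n) = O(log^2 n).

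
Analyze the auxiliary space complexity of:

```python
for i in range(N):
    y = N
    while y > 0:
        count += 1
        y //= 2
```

Space complexity: O(1).
Only a constant amount of auxiliary storage is used; nothing grows with n.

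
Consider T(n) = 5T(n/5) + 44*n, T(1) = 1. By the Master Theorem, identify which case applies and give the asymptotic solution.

a=5, b=5, f(n)=44*n.
log_5(5) = 1, so n^(log_b(a)) = n.
f(n) = Theta(n), so Case 2 applies.
T(n) = Theta(n log n).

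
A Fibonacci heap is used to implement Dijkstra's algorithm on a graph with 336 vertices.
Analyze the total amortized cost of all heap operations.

Dijkstra performs 336 insert, 336 extract-min, and at most E decrease-key operations. With Fibonacci heap: insert O(1) amortized, extract-min O(log n) amortized, decrease-key O(1) amortized. Total with n = 336: O(n * 1 + n * log n + E * 1) = O(n log n + E).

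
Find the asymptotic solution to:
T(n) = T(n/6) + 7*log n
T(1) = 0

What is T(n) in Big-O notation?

Each of the log_6(n) levels adds O(log n). T(n) = O(log^2 n).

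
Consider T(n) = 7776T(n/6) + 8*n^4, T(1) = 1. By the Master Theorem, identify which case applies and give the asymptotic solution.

a=7776, b=6, f(n)=8*n^4.
log_6(7776) = 5 > 4.
Since f(n) = O(n^4) is polynomially smaller than n^5, Case 1 applies.
T(n) = Theta(n^5).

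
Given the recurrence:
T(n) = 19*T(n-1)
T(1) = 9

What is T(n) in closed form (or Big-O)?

Each step multiplies by 19. T(n) = T(1)*19^(n-1) = 9*19^(n-1).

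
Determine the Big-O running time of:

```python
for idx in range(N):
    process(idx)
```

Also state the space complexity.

Time complexity: O(n).
Space complexity: O(1).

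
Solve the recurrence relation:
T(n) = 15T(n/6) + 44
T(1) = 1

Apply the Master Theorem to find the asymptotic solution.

a=15, b=6, f(n)=44. log_6(15) = 1.511. Case 1 of Master Theorem: T(n) = O(n^1.511).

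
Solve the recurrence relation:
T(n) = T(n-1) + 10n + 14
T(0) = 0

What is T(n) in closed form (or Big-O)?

Dominant term in sum is 10*sum(i, i=1..n) = 10*n*(n+1)/2 = O(n^2).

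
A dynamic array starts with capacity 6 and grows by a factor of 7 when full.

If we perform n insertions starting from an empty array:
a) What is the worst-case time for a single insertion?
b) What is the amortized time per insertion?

(a) Worst-case single insertion: O(n) -- when the array is full at capacity c, the resize copies all c elements, and c can be Theta(n).
(b) Resizes happen at sizes 6, 42, 294, ... Total copy cost for n insertions: 6 + 42 + ... = O(n) (geometric series with ratio 1/7). Amortized cost per insertion: O(n)/n = O(1).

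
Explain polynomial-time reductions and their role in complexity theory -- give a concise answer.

A poly-time reduction from A to B transforms any instance of A into an instance of B in polynomial time. If A reduces to B and B is in P, then A is in P. If A is NP-hard and A reduces to B, then B is NP-hard. Reductions transfer hardness upward and tractability downward.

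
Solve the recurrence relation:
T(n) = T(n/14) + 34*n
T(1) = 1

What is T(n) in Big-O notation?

Geometric series: 34*n*(1 + 1/14 + 1/14^2 + ...) = O(n). T(n) = O(n).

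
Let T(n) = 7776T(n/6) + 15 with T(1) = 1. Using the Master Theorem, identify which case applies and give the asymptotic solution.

a=7776, b=6, f(n)=15.
log_6(7776) = 5 > 0.
Since f(n) = O(n^0) is polynomially smaller than n^5, Case 1 applies.
T(n) = Theta(n^5).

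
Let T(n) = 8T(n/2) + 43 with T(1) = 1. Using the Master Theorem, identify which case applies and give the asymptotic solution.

a=8, b=2, f(n)=43.
log_2(8) = 3 > 0.
Since f(n) = O(n^0) is polynomially smaller than n^3, Case 1 applies.
T(n) = Theta(n^3).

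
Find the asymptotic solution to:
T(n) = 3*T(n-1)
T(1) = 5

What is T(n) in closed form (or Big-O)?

Each step multiplies by 3. T(n) = T(1)*3^(n-1) = 5*3^(n-1).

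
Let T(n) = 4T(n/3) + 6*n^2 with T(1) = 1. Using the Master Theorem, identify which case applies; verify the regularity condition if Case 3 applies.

a=4, b=3, f(n)=6*n^2.
log_3(4) = 1.262 < 2.
f(n) = Omega(n^(1.262+epsilon)) for some epsilon > 0, so Case 3 is the candidate.
Regularity: a*f(n/b) = 4*6*(n/3)^2 = (4/9)*6*n^2 <= c*f(n) with c = 4/9 < 1. Satisfied.
Case 3: T(n) = Theta(n^2).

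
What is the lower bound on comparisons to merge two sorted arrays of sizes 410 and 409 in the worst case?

Adversary: with |410 - 409| <= 1 the inputs can be fully interleaved so that every adjacent pair in the merged output comes from different arrays. Then each of the 818 adjacent pairs must be directly compared, or the algorithm cannot determine their relative order. Standard merge meets this bound.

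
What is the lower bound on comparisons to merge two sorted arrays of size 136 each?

To merge two sorted arrays of size 136, we need at least 271 comparisons in the worst case. An adversary can force every element to be compared.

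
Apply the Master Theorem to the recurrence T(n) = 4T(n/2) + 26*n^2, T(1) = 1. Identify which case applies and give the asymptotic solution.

a=4, b=2, f(n)=26*n^2.
log_2(4) = 2, so n^(log_b(a)) = n^2.
f(n) = Theta(n^2), so Case 2 applies.
T(n) = Theta(n^2 log n).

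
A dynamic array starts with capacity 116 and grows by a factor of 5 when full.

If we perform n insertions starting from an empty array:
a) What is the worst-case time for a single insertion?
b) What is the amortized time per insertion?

(a) Worst-case single insertion: O(n) -- when the array is full at capacity c, the resize copies all c elements, and c can be Theta(n).
(b) Resizes happen at sizes 116, 580, 2900, ... Total copy cost for n insertions: 116 + 580 + ... = O(n) (geometric series with ratio 1/5). Amortized cost per insertion: O(n)/n = O(1).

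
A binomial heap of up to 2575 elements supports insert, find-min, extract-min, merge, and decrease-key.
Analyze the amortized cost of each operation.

A binomial heap with n <= 2575 elements has at most floor(log_2 2575) + 1 = 12 trees. Using potential Phi = number of trees: Insert adds one tree, but cascading merges reduce count -- amortized O(1). Find-min reads the cached minimum pointer: O(1). Extract-min creates O(log n) new trees: O(log n). Merge combines tree lists: O(log n). Decrease-key sifts the element up its tree of height <= log n: O(log n).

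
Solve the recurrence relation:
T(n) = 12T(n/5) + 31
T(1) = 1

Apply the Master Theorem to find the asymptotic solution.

a=12, b=5, f(n)=31. log_5(12) = 1.544. Case 1 of Master Theorem: T(n) = O(n^1.544).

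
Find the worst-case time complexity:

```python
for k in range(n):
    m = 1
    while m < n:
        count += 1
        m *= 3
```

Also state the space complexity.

Time complexity: O(n log n).
Space complexity: O(1).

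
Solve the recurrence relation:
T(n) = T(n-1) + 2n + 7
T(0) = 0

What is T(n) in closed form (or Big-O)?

Dominant term in sum is 2*sum(i, i=1..n) = 2*n*(n+1)/2 = O(n^2).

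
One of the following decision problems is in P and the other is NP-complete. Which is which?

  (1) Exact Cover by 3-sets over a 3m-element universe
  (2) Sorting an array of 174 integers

(1) is NP-complete: one of Karp's 21 NP-complete problems.
(2) is P: merge sort runs in O(n log n).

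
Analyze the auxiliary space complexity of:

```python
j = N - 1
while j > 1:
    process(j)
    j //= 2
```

Space complexity: O(1).
Only a constant amount of auxiliary storage is used; nothing grows with n.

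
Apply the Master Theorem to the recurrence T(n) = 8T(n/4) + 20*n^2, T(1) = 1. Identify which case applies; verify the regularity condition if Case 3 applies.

a=8, b=4, f(n)=20*n^2.
log_4(8) = 1.5 < 2.
f(n) = Omega(n^(1.5+epsilon)) for some epsilon > 0, so Case 3 is the candidate.
Regularity: a*f(n/b) = 8*20*(n/4)^2 = (8/16)*20*n^2 <= c*f(n) with c = 8/16 < 1. Satisfied.
Case 3: T(n) = Theta(n^2).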